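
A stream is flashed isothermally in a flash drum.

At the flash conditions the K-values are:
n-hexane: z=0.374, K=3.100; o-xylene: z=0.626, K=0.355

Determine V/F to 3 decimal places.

V/F = 0.282

Binary case is linear: z₁(K₁−1)(1+V/F(K₂−1)) + z₂(K₂−1)(1+V/F(K₁−1)) = 0
⇒ V/F = [z₁(K₁−1)+z₂(K₂−1)] / [−(K₁−1)(K₂−1)] = 0.3816/1.3545 = 0.282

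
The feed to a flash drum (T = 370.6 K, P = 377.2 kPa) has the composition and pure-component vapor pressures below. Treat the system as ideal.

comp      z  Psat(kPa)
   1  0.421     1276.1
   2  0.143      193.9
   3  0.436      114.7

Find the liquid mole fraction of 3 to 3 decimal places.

Raoult's law: Kᵢ = Pᵢˢᵃᵗ/P = Pᵢˢᵃᵗ/377.2.
  K_1 = 1276.1/377.2 = 3.38309, K_2 = 193.9/377.2 = 0.51405, K_3 = 114.7/377.2 = 0.30408
Let β = V/F and solve Σ zᵢ(Kᵢ−1)/(1+β(Kᵢ−1)) = 0.
Check two-phase: ΣzᵢKᵢ = 1.630 > 1 and Σzᵢ/Kᵢ = 1.836 > 1, so g(0) = 0.630 > 0 and g(1) = -0.836 < 0.
Newton iteration, β⁰ = 0.31:
  β = 0.310: g = 0.1083, g' = -1.181 → β = 0.402
  β = 0.402: g = 0.0051, g' = -1.083 → β = 0.406
Converged at β = 0.406.
Compositions from xᵢ = zᵢ/(1+β(Kᵢ−1)), yᵢ = Kᵢxᵢ:
  1: x = 0.214, y = 0.724
  2: x = 0.178, y = 0.092
  3: x = 0.608, y = 0.185

x_3 = 0.608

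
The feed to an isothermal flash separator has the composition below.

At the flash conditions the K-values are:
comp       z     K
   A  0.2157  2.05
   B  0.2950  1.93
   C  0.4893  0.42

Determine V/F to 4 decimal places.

Newton iteration, V/F⁰ = 0.5:
  V/F = 0.5000: g = -0.06393, g' = -0.5477 → V/F = 0.3833
  V/F = 0.3833: g = -0.00116, g' = -0.5317 → V/F = 0.3811
Converged at V/F = 0.3811.

V/F = 0.3811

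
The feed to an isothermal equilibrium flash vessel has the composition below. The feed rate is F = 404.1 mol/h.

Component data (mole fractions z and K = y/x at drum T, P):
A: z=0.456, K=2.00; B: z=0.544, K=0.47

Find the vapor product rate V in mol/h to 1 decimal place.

Rachford–Rice: g(ψ) = Σ zᵢ(Kᵢ−1)/(1+ψ(Kᵢ−1)) = 0.
g(0) = ΣzᵢKᵢ − 1 = 0.168 and g(1) = 1 − Σzᵢ/Kᵢ = -0.385, so a root lies in (0, 1).
Binary case is linear: z₁(K₁−1)(1+ψ(K₂−1)) + z₂(K₂−1)(1+ψ(K₁−1)) = 0
⇒ ψ = [z₁(K₁−1)+z₂(K₂−1)] / [−(K₁−1)(K₂−1)] = 0.1677/0.5300 = 0.316
Then V = ψ·F = 0.3164·404.1 = 127.8 mol/h and L = F − V = 276.3 mol/h.

V = 127.8 mol/h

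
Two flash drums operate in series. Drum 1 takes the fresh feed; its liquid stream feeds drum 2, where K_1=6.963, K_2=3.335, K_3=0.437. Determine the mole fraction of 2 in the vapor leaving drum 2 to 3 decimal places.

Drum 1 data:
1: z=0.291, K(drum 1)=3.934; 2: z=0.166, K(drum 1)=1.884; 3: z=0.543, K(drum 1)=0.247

y_2 (drum 2) = 0.252

Drum 1:
Rachford–Rice: g(ψ₁) = Σ zᵢ(Kᵢ−1)/(1+ψ₁(Kᵢ−1)) = 0.
Feasibility: ΣzᵢKᵢ = 1.592, Σzᵢ/Kᵢ = 2.360 — both > 1, two phases present.
Newton iteration, ψ₁⁰ = 0.59:
  ψ₁ = 0.590: g = -0.3267, g' = -1.389 → ψ₁ = 0.355
  ψ₁ = 0.355: g = -0.0279, g' = -1.250 → ψ₁ = 0.332
  ψ₁ = 0.332: g = 0.0002, g' = -1.267 → ψ₁ = 0.333
Converged at ψ₁ = 0.333.
Drum-1 compositions:
  1: x = 0.147, y = 0.579
  2: x = 0.128, y = 0.242
  3: x = 0.724, y = 0.179
Drum-2 feed = drum-1 liquid: z₂ = (0.1473, 0.1283, 0.7244).
Drum 2:
Let ψ₂ = V/F and solve Σ zᵢ(Kᵢ−1)/(1+ψ₂(Kᵢ−1)) = 0.
g(0) = ΣzᵢKᵢ − 1 = 0.770 and g(1) = 1 − Σzᵢ/Kᵢ = -0.717, so a root lies in (0, 1).
Newton iteration, ψ₂⁰ = 0.5:
  ψ₂ = 0.500: g = -0.2089, g' = -0.924 → ψ₂ = 0.274
  ψ₂ = 0.274: g = 0.0339, g' = -1.336 → ψ₂ = 0.299
  ψ₂ = 0.299: g = 0.0011, g' = -1.250 → ψ₂ = 0.300
Converged at ψ₂ = 0.300.
  1: x = 0.053, y = 0.368
  2: x = 0.075, y = 0.252
  3: x = 0.872, y = 0.381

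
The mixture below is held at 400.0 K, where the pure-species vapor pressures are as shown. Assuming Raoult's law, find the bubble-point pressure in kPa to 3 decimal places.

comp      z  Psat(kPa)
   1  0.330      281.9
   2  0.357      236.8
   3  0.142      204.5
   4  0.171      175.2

At the bubble point ψ → 0, so ΣzᵢKᵢ = 1 with Kᵢ = Pᵢˢᵃᵗ/P ⇒ P = ΣzᵢPᵢˢᵃᵗ.
P = 0.330·281.9 + 0.357·236.8 + 0.142·204.5 + 0.171·175.2 = 236.563 kPa

Pbub = 236.563 kPa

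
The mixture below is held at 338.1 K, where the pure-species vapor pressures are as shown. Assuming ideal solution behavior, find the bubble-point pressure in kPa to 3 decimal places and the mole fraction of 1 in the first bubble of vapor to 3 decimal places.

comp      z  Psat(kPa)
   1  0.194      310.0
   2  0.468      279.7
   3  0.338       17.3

At the bubble point ψ → 0, so ΣzᵢKᵢ = 1 with Kᵢ = Pᵢˢᵃᵗ/P ⇒ P = ΣzᵢPᵢˢᵃᵗ.
P = 0.194·310.0 + 0.468·279.7 + 0.338·17.3 = 196.887 kPa
yᵢ = zᵢPᵢˢᵃᵗ/P ⇒ y_1 = 0.194·310.0/196.887 = 0.305

Pbub = 196.887 kPa, y_1 = 0.305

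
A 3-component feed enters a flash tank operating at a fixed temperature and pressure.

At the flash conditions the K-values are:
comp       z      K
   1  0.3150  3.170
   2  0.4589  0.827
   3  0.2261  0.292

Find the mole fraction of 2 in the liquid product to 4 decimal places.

x_2 = 0.5013

Rachford–Rice: g(V/F) = Σ zᵢ(Kᵢ−1)/(1+V/F(Kᵢ−1)) = 0.
g(0) = ΣzᵢKᵢ − 1 = 0.4441 and g(1) = 1 − Σzᵢ/Kᵢ = -0.4286, so a root lies in (0, 1).
Iterate (Newton) starting at V/F = 0.64:
  V/F = 0.6400: g = -0.09584, g' = -0.6563 → V/F = 0.4940
  V/F = 0.4940: g = -0.00306, g' = -0.6300 → V/F = 0.4891
Converged at V/F = 0.4891.
Compositions from xᵢ = zᵢ/(1+V/F(Kᵢ−1)), yᵢ = Kᵢxᵢ:
  1: x = 0.1528, y = 0.4844
  2: x = 0.5013, y = 0.4146
  3: x = 0.3459, y = 0.1010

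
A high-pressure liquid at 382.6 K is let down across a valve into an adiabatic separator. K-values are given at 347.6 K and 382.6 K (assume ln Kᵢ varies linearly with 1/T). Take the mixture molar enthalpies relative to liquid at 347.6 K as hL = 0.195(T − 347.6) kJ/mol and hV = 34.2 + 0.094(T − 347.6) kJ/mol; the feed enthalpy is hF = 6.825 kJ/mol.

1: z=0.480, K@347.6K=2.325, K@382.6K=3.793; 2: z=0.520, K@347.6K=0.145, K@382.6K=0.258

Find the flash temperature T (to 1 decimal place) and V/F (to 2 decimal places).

T = 349.4 K, V/F = 0.19

Adiabatic flash: solve Rachford–Rice at each trial T, then check hF = ψ·hV(T) + (1−ψ)·hL(T).
  T = 347.6 K: K = (2.325, 0.145), RR gives ψ = 0.169, H_out = 5.778 kJ/mol
  T = 382.6 K: K = (3.793, 0.258), RR gives ψ = 0.461, H_out = 20.953 kJ/mol
  T = 365.1 K: K = (3.005, 0.196), RR gives ψ = 0.338, H_out = 14.365 kJ/mol
  T = 356.4 K: K = (2.653, 0.169), RR gives ψ = 0.263, H_out = 10.490 kJ/mol
  T = 352.0 K: K = (2.486, 0.157), RR gives ψ = 0.219, H_out = 8.262 kJ/mol
  T = 349.8 K: K = (2.405, 0.151), RR gives ψ = 0.195, H_out = 7.057 kJ/mol
Linear interpolation between T = 347.6 (H_out = 5.778) and T = 349.8 (H_out = 7.057) on hF = 6.825 gives T ≈ 349.4 K, at which ψ = 0.19.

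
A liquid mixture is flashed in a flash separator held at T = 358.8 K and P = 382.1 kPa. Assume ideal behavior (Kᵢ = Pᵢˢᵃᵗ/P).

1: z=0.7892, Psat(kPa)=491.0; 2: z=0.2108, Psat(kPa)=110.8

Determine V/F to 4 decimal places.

V/F = 0.3719

Raoult's law: Kᵢ = Pᵢˢᵃᵗ/P = Pᵢˢᵃᵗ/382.1.
  K_1 = 491.0/382.1 = 1.285004, K_2 = 110.8/382.1 = 0.289976
Binary case is linear: z₁(K₁−1)(1+V/F(K₂−1)) + z₂(K₂−1)(1+V/F(K₁−1)) = 0
⇒ V/F = [z₁(K₁−1)+z₂(K₂−1)] / [−(K₁−1)(K₂−1)] = 0.07525/0.20236 = 0.3719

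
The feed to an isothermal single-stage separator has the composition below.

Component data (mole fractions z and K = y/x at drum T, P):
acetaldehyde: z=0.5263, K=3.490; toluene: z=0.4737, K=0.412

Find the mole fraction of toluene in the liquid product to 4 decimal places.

Let ψ = V/F and solve Σ zᵢ(Kᵢ−1)/(1+ψ(Kᵢ−1)) = 0.
Check two-phase: ΣzᵢKᵢ = 2.0320 > 1 and Σzᵢ/Kᵢ = 1.3006 > 1, so g(0) = 1.0320 > 0 and g(1) = -0.3006 < 0.
Binary case is linear: z₁(K₁−1)(1+ψ(K₂−1)) + z₂(K₂−1)(1+ψ(K₁−1)) = 0
⇒ ψ = [z₁(K₁−1)+z₂(K₂−1)] / [−(K₁−1)(K₂−1)] = 1.03195/1.46412 = 0.7048
Compositions from xᵢ = zᵢ/(1+ψ(Kᵢ−1)), yᵢ = Kᵢxᵢ:
  acetaldehyde: x = 0.1910, y = 0.6667
  toluene: x = 0.8090, y = 0.3333

x_toluene = 0.8090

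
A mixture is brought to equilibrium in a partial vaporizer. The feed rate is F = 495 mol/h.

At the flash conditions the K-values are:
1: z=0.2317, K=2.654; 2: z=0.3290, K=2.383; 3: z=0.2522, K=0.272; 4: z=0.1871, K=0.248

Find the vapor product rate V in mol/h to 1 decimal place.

Rachford–Rice: g(ψ) = Σ zᵢ(Kᵢ−1)/(1+ψ(Kᵢ−1)) = 0.
g(0) = ΣzᵢKᵢ − 1 = 0.5139 and g(1) = 1 − Σzᵢ/Kᵢ = -0.9070, so a root lies in (0, 1).
Newton–Raphson from ψ = 0.5:
  ψ = 0.5000: g = -0.03540, g' = -1.0120 → ψ = 0.4650
  ψ = 0.4650: g = -0.00039, g' = -0.9913 → ψ = 0.4646
Converged at ψ = 0.4646.
Then V = ψ·F = 0.4646·495 = 230.0 mol/h and L = F − V = 265.0 mol/h.

V = 230.0 mol/h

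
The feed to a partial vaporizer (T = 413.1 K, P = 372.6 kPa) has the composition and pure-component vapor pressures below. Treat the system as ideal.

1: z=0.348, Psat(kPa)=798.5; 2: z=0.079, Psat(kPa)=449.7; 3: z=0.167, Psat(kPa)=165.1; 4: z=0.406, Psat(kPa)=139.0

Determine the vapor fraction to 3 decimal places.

ψ = 0.105

Raoult's law: Kᵢ = Pᵢˢᵃᵗ/P = Pᵢˢᵃᵗ/372.6.
  K_1 = 798.5/372.6 = 2.14305, K_2 = 449.7/372.6 = 1.20692, K_3 = 165.1/372.6 = 0.44310, K_4 = 139.0/372.6 = 0.37305
Let ψ = V/F and solve Σ zᵢ(Kᵢ−1)/(1+ψ(Kᵢ−1)) = 0.
Check two-phase: ΣzᵢKᵢ = 1.067 > 1 and Σzᵢ/Kᵢ = 1.693 > 1, so g(0) = 0.067 > 0 and g(1) = -0.693 < 0.
Newton iteration, ψ⁰ = 0.41:
  ψ = 0.410: g = -0.1772, g' = -0.590 → ψ = 0.110
  ψ = 0.110: g = -0.0028, g' = -0.605 → ψ = 0.105
Converged at ψ = 0.105.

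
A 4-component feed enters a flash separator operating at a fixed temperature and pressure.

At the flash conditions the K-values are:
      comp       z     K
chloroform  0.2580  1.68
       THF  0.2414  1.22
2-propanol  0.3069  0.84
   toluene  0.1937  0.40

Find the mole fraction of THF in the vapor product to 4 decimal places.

y_THF = 0.2757

Iterate (Newton) starting at ψ = 0.5:
  ψ = 0.5000: g = -0.04063, g' = -0.2275 → ψ = 0.3214
  ψ = 0.3214: g = -0.00218, g' = -0.2063 → ψ = 0.3108
Converged at ψ = 0.3108.
Compositions from xᵢ = zᵢ/(1+ψ(Kᵢ−1)), yᵢ = Kᵢxᵢ:
  chloroform: x = 0.2130, y = 0.3578
  THF: x = 0.2259, y = 0.2757
  2-propanol: x = 0.3230, y = 0.2713
  toluene: x = 0.2381, y = 0.0952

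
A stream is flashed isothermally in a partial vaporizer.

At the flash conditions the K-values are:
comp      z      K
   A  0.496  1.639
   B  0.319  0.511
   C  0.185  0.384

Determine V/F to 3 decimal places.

V/F = 0.136

Rachford–Rice: g(V/F) = Σ zᵢ(Kᵢ−1)/(1+V/F(Kᵢ−1)) = 0.
Feasibility: ΣzᵢKᵢ = 1.047, Σzᵢ/Kᵢ = 1.409 — both > 1, two phases present.
Newton iteration, V/F⁰ = 0.67:
  V/F = 0.670: g = -0.2041, g' = -0.472 → V/F = 0.237
  V/F = 0.237: g = -0.0347, g' = -0.347 → V/F = 0.137
  V/F = 0.137: g = -0.0003, g' = -0.343 → V/F = 0.136
Converged at V/F = 0.136.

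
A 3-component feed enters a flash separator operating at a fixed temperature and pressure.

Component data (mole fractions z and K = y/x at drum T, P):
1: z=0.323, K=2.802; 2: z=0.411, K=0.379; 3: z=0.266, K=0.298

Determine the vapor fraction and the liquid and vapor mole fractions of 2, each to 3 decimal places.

Material balance + equilibrium reduce to Σ zᵢ(Kᵢ−1)/(1+ψ(Kᵢ−1)) = 0.
Feasibility: ΣzᵢKᵢ = 1.140, Σzᵢ/Kᵢ = 2.092 — both > 1, two phases present.
Iterate (Newton) starting at ψ = 0.37:
  ψ = 0.370: g = -0.2344, g' = -0.884 → ψ = 0.105
  ψ = 0.105: g = 0.0150, g' = -1.076 → ψ = 0.119
Converged at ψ = 0.119.
Compositions from xᵢ = zᵢ/(1+ψ(Kᵢ−1)), yᵢ = Kᵢxᵢ:
  1: x = 0.266, y = 0.745
  2: x = 0.444, y = 0.168
  3: x = 0.290, y = 0.086

ψ = 0.119, x_2 = 0.444, y_2 = 0.168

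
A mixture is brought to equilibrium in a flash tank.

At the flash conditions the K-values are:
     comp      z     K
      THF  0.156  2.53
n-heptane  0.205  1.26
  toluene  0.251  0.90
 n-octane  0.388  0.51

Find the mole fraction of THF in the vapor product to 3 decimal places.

y_THF = 0.305

Material balance + equilibrium reduce to Σ zᵢ(Kᵢ−1)/(1+V/F(Kᵢ−1)) = 0.
Feasibility: ΣzᵢKᵢ = 1.077, Σzᵢ/Kᵢ = 1.264 — both > 1, two phases present.
Newton–Raphson from V/F = 0.5:
  V/F = 0.500: g = -0.0958, g' = -0.294 → V/F = 0.174
  V/F = 0.174: g = 0.0060, g' = -0.354 → V/F = 0.191
Converged at V/F = 0.191.
Compositions from xᵢ = zᵢ/(1+V/F(Kᵢ−1)), yᵢ = Kᵢxᵢ:
  THF: x = 0.121, y = 0.305
  n-heptane: x = 0.195, y = 0.246
  toluene: x = 0.256, y = 0.230
  n-octane: x = 0.428, y = 0.218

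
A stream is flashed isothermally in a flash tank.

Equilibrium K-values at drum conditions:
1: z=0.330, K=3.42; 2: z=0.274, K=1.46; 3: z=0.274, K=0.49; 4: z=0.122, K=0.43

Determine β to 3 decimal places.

Material balance + equilibrium reduce to Σ zᵢ(Kᵢ−1)/(1+β(Kᵢ−1)) = 0.
Feasibility: ΣzᵢKᵢ = 1.715, Σzᵢ/Kᵢ = 1.127 — both > 1, two phases present.
Iterate (Newton) starting at β = 0.5:
  β = 0.500: g = 0.1790, g' = -0.640 → β = 0.780
  β = 0.780: g = 0.0122, g' = -0.588 → β = 0.801
  β = 0.801: g = -0.0000, g' = -0.593 → β = 0.800
Converged at β = 0.800.

β = 0.800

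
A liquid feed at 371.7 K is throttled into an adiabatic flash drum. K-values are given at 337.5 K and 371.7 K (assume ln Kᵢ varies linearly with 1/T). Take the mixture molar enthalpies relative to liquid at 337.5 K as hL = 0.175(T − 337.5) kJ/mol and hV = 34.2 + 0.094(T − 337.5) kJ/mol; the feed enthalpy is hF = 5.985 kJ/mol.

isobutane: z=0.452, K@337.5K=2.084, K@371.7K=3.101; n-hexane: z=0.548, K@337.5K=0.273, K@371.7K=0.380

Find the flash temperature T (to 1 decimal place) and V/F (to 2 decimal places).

T = 340.6 K, V/F = 0.16

Adiabatic flash: solve Rachford–Rice at each trial T, then check hF = ψ·hV(T) + (1−ψ)·hL(T).
  T = 337.5 K: K = (2.084, 0.273), RR gives ψ = 0.116, H_out = 3.974 kJ/mol
  T = 371.7 K: K = (3.101, 0.380), RR gives ψ = 0.468, H_out = 20.701 kJ/mol
  T = 354.6 K: K = (2.567, 0.325), RR gives ψ = 0.320, H_out = 13.477 kJ/mol
  T = 346.1 K: K = (2.320, 0.299), RR gives ψ = 0.229, H_out = 9.185 kJ/mol
  T = 341.8 K: K = (2.200, 0.286), RR gives ψ = 0.176, H_out = 6.717 kJ/mol
  T = 339.6 K: K = (2.140, 0.279), RR gives ψ = 0.146, H_out = 5.353 kJ/mol
Linear interpolation between T = 339.6 (H_out = 5.353) and T = 341.8 (H_out = 6.717) on hF = 5.985 gives T ≈ 340.6 K, at which ψ = 0.16.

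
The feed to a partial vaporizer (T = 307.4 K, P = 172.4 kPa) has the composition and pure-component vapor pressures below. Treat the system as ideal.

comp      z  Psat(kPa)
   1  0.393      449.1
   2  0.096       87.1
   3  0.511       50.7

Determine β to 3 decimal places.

β = 0.205

Raoult's law: Kᵢ = Pᵢˢᵃᵗ/P = Pᵢˢᵃᵗ/172.4.
  K_1 = 449.1/172.4 = 2.60499, K_2 = 87.1/172.4 = 0.50522, K_3 = 50.7/172.4 = 0.29408
Newton iteration, β⁰ = 0.67:
  β = 0.670: g = -0.4516, g' = -1.204 → β = 0.295
  β = 0.295: g = -0.0832, g' = -0.905 → β = 0.203
  β = 0.203: g = 0.0018, g' = -0.952 → β = 0.205
Converged at β = 0.205.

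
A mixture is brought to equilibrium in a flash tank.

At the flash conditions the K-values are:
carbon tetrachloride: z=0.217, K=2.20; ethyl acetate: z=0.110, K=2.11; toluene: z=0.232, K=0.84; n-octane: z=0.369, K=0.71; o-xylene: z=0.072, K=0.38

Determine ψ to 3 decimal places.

Rachford–Rice: g(ψ) = Σ zᵢ(Kᵢ−1)/(1+ψ(Kᵢ−1)) = 0.
g(0) = ΣzᵢKᵢ − 1 = 0.194 and g(1) = 1 − Σzᵢ/Kᵢ = -0.136, so a root lies in (0, 1).
Newton–Raphson from ψ = 0.64:
  ψ = 0.640: g = -0.0281, g' = -0.277 → ψ = 0.538
  ψ = 0.538: g = 0.0002, g' = -0.281 → ψ = 0.539
Converged at ψ = 0.539.

ψ = 0.539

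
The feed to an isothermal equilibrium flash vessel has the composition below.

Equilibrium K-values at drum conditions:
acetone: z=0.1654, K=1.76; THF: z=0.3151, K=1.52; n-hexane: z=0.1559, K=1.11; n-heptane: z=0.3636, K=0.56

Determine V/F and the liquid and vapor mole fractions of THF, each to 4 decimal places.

Rachford–Rice: g(V/F) = Σ zᵢ(Kᵢ−1)/(1+V/F(Kᵢ−1)) = 0.
Check two-phase: ΣzᵢKᵢ = 1.1467 > 1 and Σzᵢ/Kᵢ = 1.0910 > 1, so g(0) = 0.1467 > 0 and g(1) = -0.0910 < 0.
Iterate (Newton) starting at V/F = 0.51:
  V/F = 0.5100: g = 0.03006, g' = -0.2216 → V/F = 0.6457
  V/F = 0.6457: g = -0.00047, g' = -0.2297 → V/F = 0.6436
Converged at V/F = 0.6436.
Compositions from xᵢ = zᵢ/(1+V/F(Kᵢ−1)), yᵢ = Kᵢxᵢ:
  acetone: x = 0.1111, y = 0.1955
  THF: x = 0.2361, y = 0.3588
  n-hexane: x = 0.1456, y = 0.1616
  n-heptane: x = 0.5073, y = 0.2841

V/F = 0.6436, x_THF = 0.2361, y_THF = 0.3588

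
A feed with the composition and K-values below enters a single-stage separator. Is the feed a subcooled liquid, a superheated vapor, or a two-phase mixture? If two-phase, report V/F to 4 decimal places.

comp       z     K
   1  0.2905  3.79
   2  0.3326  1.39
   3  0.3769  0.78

superheated vapor

ΣzᵢKᵢ = 1.8573; Σzᵢ/Kᵢ = 0.7991.
Since Σzᵢ/Kᵢ < 1 the mixture is above its dew point — single vapor phase.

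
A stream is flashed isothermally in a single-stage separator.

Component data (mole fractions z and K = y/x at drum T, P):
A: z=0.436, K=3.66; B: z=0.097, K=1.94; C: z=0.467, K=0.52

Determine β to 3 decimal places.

β = 0.894

Let β = V/F and solve Σ zᵢ(Kᵢ−1)/(1+β(Kᵢ−1)) = 0.
g(0) = ΣzᵢKᵢ − 1 = 1.027 and g(1) = 1 − Σzᵢ/Kᵢ = -0.067, so a root lies in (0, 1).
Newton–Raphson from β = 0.54:
  β = 0.540: g = 0.2339, g' = -0.753 → β = 0.850
  β = 0.850: g = 0.0274, g' = -0.624 → β = 0.894
Converged at β = 0.894.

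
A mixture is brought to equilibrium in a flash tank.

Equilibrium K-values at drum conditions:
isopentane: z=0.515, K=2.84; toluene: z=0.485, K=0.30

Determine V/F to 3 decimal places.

V/F = 0.472

Material balance + equilibrium reduce to Σ zᵢ(Kᵢ−1)/(1+V/F(Kᵢ−1)) = 0.
Check two-phase: ΣzᵢKᵢ = 1.608 > 1 and Σzᵢ/Kᵢ = 1.798 > 1, so g(0) = 0.608 > 0 and g(1) = -0.798 < 0.
Binary case is linear: z₁(K₁−1)(1+V/F(K₂−1)) + z₂(K₂−1)(1+V/F(K₁−1)) = 0
⇒ V/F = [z₁(K₁−1)+z₂(K₂−1)] / [−(K₁−1)(K₂−1)] = 0.6081/1.2880 = 0.472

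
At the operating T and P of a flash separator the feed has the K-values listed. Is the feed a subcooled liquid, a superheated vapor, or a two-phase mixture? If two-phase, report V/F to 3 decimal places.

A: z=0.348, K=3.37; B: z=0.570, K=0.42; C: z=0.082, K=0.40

ΣzᵢKᵢ = 1.445; Σzᵢ/Kᵢ = 1.665.
Both exceed 1, so a two-phase solution exists.
Material balance + equilibrium reduce to Σ zᵢ(Kᵢ−1)/(1+ψ(Kᵢ−1)) = 0.
Newton iteration, ψ⁰ = 0.5:
  ψ = 0.500: g = -0.1585, g' = -0.850 → ψ = 0.314
  ψ = 0.314: g = 0.0084, g' = -0.975 → ψ = 0.322
Converged at ψ = 0.322.

two-phase, V/F = 0.322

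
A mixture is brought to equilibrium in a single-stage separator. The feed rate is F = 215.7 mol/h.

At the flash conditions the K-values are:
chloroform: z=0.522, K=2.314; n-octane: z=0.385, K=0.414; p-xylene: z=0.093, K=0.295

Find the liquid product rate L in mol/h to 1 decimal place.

L = 109.8 mol/h

Rachford–Rice: g(V/F) = Σ zᵢ(Kᵢ−1)/(1+V/F(Kᵢ−1)) = 0.
Check two-phase: ΣzᵢKᵢ = 1.395 > 1 and Σzᵢ/Kᵢ = 1.471 > 1, so g(0) = 0.395 > 0 and g(1) = -0.471 < 0.
Newton–Raphson from V/F = 0.5:
  V/F = 0.500: g = -0.0064, g' = -0.703 → V/F = 0.491
Converged at V/F = 0.491.
Then V = V/F·F = 0.4909·215.7 = 105.9 mol/h and L = F − V = 109.8 mol/h.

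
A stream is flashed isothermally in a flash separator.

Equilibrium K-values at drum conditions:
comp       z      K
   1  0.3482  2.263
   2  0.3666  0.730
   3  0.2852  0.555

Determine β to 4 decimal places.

β = 0.4762

Rachford–Rice: g(β) = Σ zᵢ(Kᵢ−1)/(1+β(Kᵢ−1)) = 0.
g(0) = ΣzᵢKᵢ − 1 = 0.2139 and g(1) = 1 − Σzᵢ/Kᵢ = -0.1699, so a root lies in (0, 1).
Newton–Raphson from β = 0.5:
  β = 0.5000: g = -0.00811, g' = -0.3378 → β = 0.4760
  β = 0.4760: g = 0.00006, g' = -0.3427 → β = 0.4762
Converged at β = 0.4762.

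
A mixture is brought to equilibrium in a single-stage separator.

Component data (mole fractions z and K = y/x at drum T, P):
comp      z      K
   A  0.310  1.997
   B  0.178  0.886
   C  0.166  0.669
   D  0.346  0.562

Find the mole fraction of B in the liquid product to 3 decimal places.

x_B = 0.183

Material balance + equilibrium reduce to Σ zᵢ(Kᵢ−1)/(1+ψ(Kᵢ−1)) = 0.
Check two-phase: ΣzᵢKᵢ = 1.082 > 1 and Σzᵢ/Kᵢ = 1.220 > 1, so g(0) = 0.082 > 0 and g(1) = -0.220 < 0.
Newton iteration, ψ⁰ = 0.62:
  ψ = 0.620: g = -0.1080, g' = -0.274 → ψ = 0.226
  ψ = 0.226: g = 0.0038, g' = -0.311 → ψ = 0.238
Converged at ψ = 0.238.
Compositions from xᵢ = zᵢ/(1+ψ(Kᵢ−1)), yᵢ = Kᵢxᵢ:
  A: x = 0.250, y = 0.500
  B: x = 0.183, y = 0.162
  C: x = 0.180, y = 0.121
  D: x = 0.386, y = 0.217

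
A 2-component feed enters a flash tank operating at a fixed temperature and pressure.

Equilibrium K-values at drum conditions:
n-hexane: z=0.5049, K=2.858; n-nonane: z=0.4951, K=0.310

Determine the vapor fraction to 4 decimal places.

ψ = 0.4653

Rachford–Rice: g(ψ) = Σ zᵢ(Kᵢ−1)/(1+ψ(Kᵢ−1)) = 0.
Check two-phase: ΣzᵢKᵢ = 1.5965 > 1 and Σzᵢ/Kᵢ = 1.7738 > 1, so g(0) = 0.5965 > 0 and g(1) = -0.7738 < 0.
Binary case is linear: z₁(K₁−1)(1+ψ(K₂−1)) + z₂(K₂−1)(1+ψ(K₁−1)) = 0
⇒ ψ = [z₁(K₁−1)+z₂(K₂−1)] / [−(K₁−1)(K₂−1)] = 0.59649/1.28202 = 0.4653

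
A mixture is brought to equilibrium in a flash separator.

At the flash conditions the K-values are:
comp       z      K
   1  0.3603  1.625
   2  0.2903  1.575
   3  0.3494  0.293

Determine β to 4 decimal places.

β = 0.3403

Let β = V/F and solve Σ zᵢ(Kᵢ−1)/(1+β(Kᵢ−1)) = 0.
Check two-phase: ΣzᵢKᵢ = 1.1451 > 1 and Σzᵢ/Kᵢ = 1.5985 > 1, so g(0) = 0.1451 > 0 and g(1) = -0.5985 < 0.
Newton iteration, β⁰ = 0.5:
  β = 0.5000: g = -0.08088, g' = -0.5575 → β = 0.3549
  β = 0.3549: g = -0.00684, g' = -0.4717 → β = 0.3404
  β = 0.3404: g = -0.00004, g' = -0.4657 → β = 0.3403
Converged at β = 0.3403.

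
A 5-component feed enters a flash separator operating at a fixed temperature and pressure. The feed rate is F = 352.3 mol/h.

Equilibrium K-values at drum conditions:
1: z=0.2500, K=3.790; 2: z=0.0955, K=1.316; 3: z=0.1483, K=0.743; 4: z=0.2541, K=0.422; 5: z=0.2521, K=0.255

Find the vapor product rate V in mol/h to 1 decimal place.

Material balance + equilibrium reduce to Σ zᵢ(Kᵢ−1)/(1+ψ(Kᵢ−1)) = 0.
Check two-phase: ΣzᵢKᵢ = 1.3549 > 1 and Σzᵢ/Kᵢ = 1.9289 > 1, so g(0) = 0.3549 > 0 and g(1) = -0.9289 < 0.
Iterate (Newton) starting at ψ = 0.47:
  ψ = 0.4700: g = -0.20596, g' = -0.8755 → ψ = 0.2348
  ψ = 0.2348: g = 0.01143, g' = -1.0490 → ψ = 0.2457
  ψ = 0.2457: g = 0.00011, g' = -1.0294 → ψ = 0.2458
Converged at ψ = 0.2458.
Then V = ψ·F = 0.2458·352.3 = 86.6 mol/h and L = F − V = 265.7 mol/h.

V = 86.6 mol/h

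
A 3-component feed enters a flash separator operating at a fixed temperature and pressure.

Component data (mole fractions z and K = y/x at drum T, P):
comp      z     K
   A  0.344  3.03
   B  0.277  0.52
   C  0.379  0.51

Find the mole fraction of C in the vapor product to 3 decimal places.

y_C = 0.238

Newton–Raphson from β = 0.5:
  β = 0.500: g = -0.0744, g' = -0.619 → β = 0.380
  β = 0.380: g = 0.0034, g' = -0.685 → β = 0.385
Converged at β = 0.385.
Compositions from xᵢ = zᵢ/(1+β(Kᵢ−1)), yᵢ = Kᵢxᵢ:
  A: x = 0.193, y = 0.585
  B: x = 0.340, y = 0.177
  C: x = 0.467, y = 0.238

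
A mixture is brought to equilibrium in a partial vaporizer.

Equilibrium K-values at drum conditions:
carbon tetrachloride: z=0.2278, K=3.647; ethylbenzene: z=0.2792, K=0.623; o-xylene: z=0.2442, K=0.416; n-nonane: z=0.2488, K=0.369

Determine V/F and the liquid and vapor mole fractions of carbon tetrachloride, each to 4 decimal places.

Material balance + equilibrium reduce to Σ zᵢ(Kᵢ−1)/(1+V/F(Kᵢ−1)) = 0.
Feasibility: ΣzᵢKᵢ = 1.1981, Σzᵢ/Kᵢ = 1.7719 — both > 1, two phases present.
Iterate (Newton) starting at V/F = 0.51:
  V/F = 0.5100: g = -0.30831, g' = -0.7342 → V/F = 0.0900
  V/F = 0.0900: g = 0.06099, g' = -1.2875 → V/F = 0.1374
  V/F = 0.1374: g = 0.00419, g' = -1.1196 → V/F = 0.1412
Converged at V/F = 0.1412.
Compositions from xᵢ = zᵢ/(1+V/F(Kᵢ−1)), yᵢ = Kᵢxᵢ:
  carbon tetrachloride: x = 0.1658, y = 0.6048
  ethylbenzene: x = 0.2949, y = 0.1837
  o-xylene: x = 0.2661, y = 0.1107
  n-nonane: x = 0.2731, y = 0.1008

V/F = 0.1412, x_carbon tetrachloride = 0.1658, y_carbon tetrachloride = 0.6048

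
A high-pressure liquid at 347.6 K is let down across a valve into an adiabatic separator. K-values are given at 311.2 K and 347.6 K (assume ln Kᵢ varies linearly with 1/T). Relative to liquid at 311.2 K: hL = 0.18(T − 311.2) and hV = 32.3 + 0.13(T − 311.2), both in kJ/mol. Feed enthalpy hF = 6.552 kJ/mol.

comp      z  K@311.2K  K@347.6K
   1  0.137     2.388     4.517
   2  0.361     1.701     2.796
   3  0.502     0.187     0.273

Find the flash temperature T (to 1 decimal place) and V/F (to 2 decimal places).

Adiabatic flash: solve Rachford–Rice at each trial T, then check hF = ψ·hV(T) + (1−ψ)·hL(T).
  T = 311.2 K: K = (2.388, 1.701, 0.187), RR gives ψ = 0.046, H_out = 1.482 kJ/mol
  T = 347.6 K: K = (4.517, 2.796, 0.273), RR gives ψ = 0.452, H_out = 20.338 kJ/mol
  T = 329.4 K: K = (3.343, 2.211, 0.228), RR gives ψ = 0.305, H_out = 12.844 kJ/mol
  T = 320.3 K: K = (2.839, 1.947, 0.207), RR gives ψ = 0.198, H_out = 7.956 kJ/mol
  T = 315.8 K: K = (2.609, 1.823, 0.197), RR gives ψ = 0.131, H_out = 5.021 kJ/mol
  T = 318.1 K: K = (2.725, 1.885, 0.202), RR gives ψ = 0.167, H_out = 6.575 kJ/mol
Linear interpolation between T = 315.8 (H_out = 5.021) and T = 318.1 (H_out = 6.575) on hF = 6.552 gives T ≈ 318.1 K, at which ψ = 0.17.

T = 318.1 K, V/F = 0.17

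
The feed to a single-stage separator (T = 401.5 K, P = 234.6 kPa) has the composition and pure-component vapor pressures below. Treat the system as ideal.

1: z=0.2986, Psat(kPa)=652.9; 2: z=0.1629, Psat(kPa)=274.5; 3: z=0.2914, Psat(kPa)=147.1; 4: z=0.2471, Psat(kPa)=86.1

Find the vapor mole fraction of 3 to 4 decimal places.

Raoult's law: Kᵢ = Pᵢˢᵃᵗ/P = Pᵢˢᵃᵗ/234.6.
  K_1 = 652.9/234.6 = 2.783035, K_2 = 274.5/234.6 = 1.170077, K_3 = 147.1/234.6 = 0.627025, K_4 = 86.1/234.6 = 0.367008
Let ψ = V/F and solve Σ zᵢ(Kᵢ−1)/(1+ψ(Kᵢ−1)) = 0.
g(0) = ΣzᵢKᵢ − 1 = 0.2950 and g(1) = 1 − Σzᵢ/Kᵢ = -0.3845, so a root lies in (0, 1).
Newton–Raphson from ψ = 0.31:
  ψ = 0.3100: g = 0.05171, g' = -0.6031 → ψ = 0.3957
  ψ = 0.3957: g = 0.00191, g' = -0.5625 → ψ = 0.3991
Converged at ψ = 0.3992.
Compositions from xᵢ = zᵢ/(1+ψ(Kᵢ−1)), yᵢ = Kᵢxᵢ:
  1: x = 0.1744, y = 0.4855
  2: x = 0.1525, y = 0.1785
  3: x = 0.3424, y = 0.2147
  4: x = 0.3306, y = 0.1213

y_3 = 0.2147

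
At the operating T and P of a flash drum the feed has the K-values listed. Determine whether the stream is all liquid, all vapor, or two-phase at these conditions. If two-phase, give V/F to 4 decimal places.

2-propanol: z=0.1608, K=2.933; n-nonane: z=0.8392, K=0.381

all liquid

ΣzᵢKᵢ = 0.7914; Σzᵢ/Kᵢ = 2.2574.
Since ΣzᵢKᵢ < 1 the mixture is below its bubble point — single liquid phase.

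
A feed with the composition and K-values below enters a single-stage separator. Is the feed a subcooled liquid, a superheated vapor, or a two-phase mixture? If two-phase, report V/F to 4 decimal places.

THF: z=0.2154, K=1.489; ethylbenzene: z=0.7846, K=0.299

ΣzᵢKᵢ = 0.5553; Σzᵢ/Kᵢ = 2.7687.
Since ΣzᵢKᵢ < 1 the mixture is below its bubble point — single liquid phase.

subcooled liquid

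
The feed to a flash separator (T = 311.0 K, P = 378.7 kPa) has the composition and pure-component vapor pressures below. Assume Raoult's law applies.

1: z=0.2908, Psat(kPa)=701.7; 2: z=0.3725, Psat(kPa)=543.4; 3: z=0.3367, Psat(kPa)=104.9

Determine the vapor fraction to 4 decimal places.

ψ = 0.3615

Raoult's law: Kᵢ = Pᵢˢᵃᵗ/P = Pᵢˢᵃᵗ/378.7.
  K_1 = 701.7/378.7 = 1.852918, K_2 = 543.4/378.7 = 1.434909, K_3 = 104.9/378.7 = 0.277000
Material balance + equilibrium reduce to Σ zᵢ(Kᵢ−1)/(1+ψ(Kᵢ−1)) = 0.
Feasibility: ΣzᵢKᵢ = 1.1666, Σzᵢ/Kᵢ = 1.6321 — both > 1, two phases present.
Iterate (Newton) starting at ψ = 0.69:
  ψ = 0.6900: g = -0.20502, g' = -0.8264 → ψ = 0.4419
  ψ = 0.4419: g = -0.04170, g' = -0.5412 → ψ = 0.3648
  ψ = 0.3648: g = -0.00167, g' = -0.5003 → ψ = 0.3615
Converged at ψ = 0.3615.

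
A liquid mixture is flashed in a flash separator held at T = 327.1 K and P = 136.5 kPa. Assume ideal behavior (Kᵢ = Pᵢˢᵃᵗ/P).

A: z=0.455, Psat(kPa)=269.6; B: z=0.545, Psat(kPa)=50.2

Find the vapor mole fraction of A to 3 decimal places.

y_A = 0.777

Raoult's law: Kᵢ = Pᵢˢᵃᵗ/P = Pᵢˢᵃᵗ/136.5.
  K_A = 269.6/136.5 = 1.97509, K_B = 50.2/136.5 = 0.36777
Material balance + equilibrium reduce to Σ zᵢ(Kᵢ−1)/(1+ψ(Kᵢ−1)) = 0.
g(0) = ΣzᵢKᵢ − 1 = 0.099 and g(1) = 1 − Σzᵢ/Kᵢ = -0.712, so a root lies in (0, 1).
Binary case is linear: z₁(K₁−1)(1+ψ(K₂−1)) + z₂(K₂−1)(1+ψ(K₁−1)) = 0
⇒ ψ = [z₁(K₁−1)+z₂(K₂−1)] / [−(K₁−1)(K₂−1)] = 0.0991/0.6165 = 0.161
Compositions from xᵢ = zᵢ/(1+ψ(Kᵢ−1)), yᵢ = Kᵢxᵢ:
  A: x = 0.393, y = 0.777
  B: x = 0.607, y = 0.223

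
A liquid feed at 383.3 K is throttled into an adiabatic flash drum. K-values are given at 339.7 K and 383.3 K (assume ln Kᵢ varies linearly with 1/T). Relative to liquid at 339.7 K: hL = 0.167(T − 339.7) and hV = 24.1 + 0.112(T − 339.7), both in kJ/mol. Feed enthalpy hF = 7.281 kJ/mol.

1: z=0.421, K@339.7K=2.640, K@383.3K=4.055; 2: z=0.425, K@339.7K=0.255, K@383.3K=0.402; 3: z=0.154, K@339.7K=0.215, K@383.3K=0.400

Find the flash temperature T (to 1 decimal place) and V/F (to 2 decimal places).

Adiabatic flash: solve Rachford–Rice at each trial T, then check hF = ψ·hV(T) + (1−ψ)·hL(T).
  T = 339.7 K: K = (2.640, 0.255, 0.215), RR gives ψ = 0.204, H_out = 4.917 kJ/mol
  T = 383.3 K: K = (4.055, 0.402, 0.400), RR gives ψ = 0.514, H_out = 18.433 kJ/mol
  T = 361.5 K: K = (3.314, 0.325, 0.299), RR gives ψ = 0.367, H_out = 12.042 kJ/mol
  T = 350.6 K: K = (2.969, 0.289, 0.255), RR gives ψ = 0.290, H_out = 8.643 kJ/mol
  T = 345.1 K: K = (2.801, 0.271, 0.234), RR gives ψ = 0.248, H_out = 6.816 kJ/mol
  T = 347.9 K: K = (2.886, 0.280, 0.245), RR gives ψ = 0.270, H_out = 7.758 kJ/mol
  T = 346.5 K: K = (2.843, 0.276, 0.239), RR gives ψ = 0.259, H_out = 7.291 kJ/mol
Linear interpolation between T = 345.1 (H_out = 6.816) and T = 346.5 (H_out = 7.291) on hF = 7.281 gives T ≈ 346.5 K, at which ψ = 0.26.

T = 346.5 K, V/F = 0.26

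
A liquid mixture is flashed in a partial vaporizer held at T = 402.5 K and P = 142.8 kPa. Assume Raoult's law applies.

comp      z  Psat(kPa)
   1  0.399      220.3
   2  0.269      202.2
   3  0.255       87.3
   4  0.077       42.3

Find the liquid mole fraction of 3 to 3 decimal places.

Raoult's law: Kᵢ = Pᵢˢᵃᵗ/P = Pᵢˢᵃᵗ/142.8.
  K_1 = 220.3/142.8 = 1.54272, K_2 = 202.2/142.8 = 1.41597, K_3 = 87.3/142.8 = 0.61134, K_4 = 42.3/142.8 = 0.29622
Material balance + equilibrium reduce to Σ zᵢ(Kᵢ−1)/(1+β(Kᵢ−1)) = 0.
Check two-phase: ΣzᵢKᵢ = 1.175 > 1 and Σzᵢ/Kᵢ = 1.126 > 1, so g(0) = 0.175 > 0 and g(1) = -0.126 < 0.
Newton–Raphson from β = 0.43:
  β = 0.430: g = 0.0738, g' = -0.245 → β = 0.732
  β = 0.732: g = -0.0094, g' = -0.325 → β = 0.703
  β = 0.703: g = -0.0002, g' = -0.312 → β = 0.702
Converged at β = 0.702.
Compositions from xᵢ = zᵢ/(1+β(Kᵢ−1)), yᵢ = Kᵢxᵢ:
  1: x = 0.289, y = 0.446
  2: x = 0.208, y = 0.295
  3: x = 0.351, y = 0.214
  4: x = 0.152, y = 0.045

x_3 = 0.351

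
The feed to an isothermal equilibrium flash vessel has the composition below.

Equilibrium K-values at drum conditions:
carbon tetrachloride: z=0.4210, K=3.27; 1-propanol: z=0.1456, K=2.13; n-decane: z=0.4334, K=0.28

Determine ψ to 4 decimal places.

ψ = 0.5588

Let ψ = V/F and solve Σ zᵢ(Kᵢ−1)/(1+ψ(Kᵢ−1)) = 0.
Feasibility: ΣzᵢKᵢ = 1.8082, Σzᵢ/Kᵢ = 1.7450 — both > 1, two phases present.
Newton iteration, ψ⁰ = 0.5:
  ψ = 0.5000: g = 0.06518, g' = -1.1004 → ψ = 0.5592
  ψ = 0.5592: g = -0.00047, g' = -1.1206 → ψ = 0.5588
Converged at ψ = 0.5588.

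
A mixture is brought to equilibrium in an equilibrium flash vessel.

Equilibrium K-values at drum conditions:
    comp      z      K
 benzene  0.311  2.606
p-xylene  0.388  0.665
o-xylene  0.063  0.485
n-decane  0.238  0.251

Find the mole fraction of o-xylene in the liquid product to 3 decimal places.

x_o-xylene = 0.070

Let ψ = V/F and solve Σ zᵢ(Kᵢ−1)/(1+ψ(Kᵢ−1)) = 0.
Feasibility: ΣzᵢKᵢ = 1.159, Σzᵢ/Kᵢ = 1.781 — both > 1, two phases present.
Iterate (Newton) starting at ψ = 0.5:
  ψ = 0.500: g = -0.2078, g' = -0.681 → ψ = 0.195
  ψ = 0.195: g = -0.0035, g' = -0.719 → ψ = 0.190
Converged at ψ = 0.190.
Compositions from xᵢ = zᵢ/(1+ψ(Kᵢ−1)), yᵢ = Kᵢxᵢ:
  benzene: x = 0.238, y = 0.621
  p-xylene: x = 0.414, y = 0.276
  o-xylene: x = 0.070, y = 0.034
  n-decane: x = 0.278, y = 0.070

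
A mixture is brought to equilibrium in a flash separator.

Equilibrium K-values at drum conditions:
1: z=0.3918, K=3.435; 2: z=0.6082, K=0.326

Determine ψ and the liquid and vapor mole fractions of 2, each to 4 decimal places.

ψ = 0.3315, x_2 = 0.7832, y_2 = 0.2553

Material balance + equilibrium reduce to Σ zᵢ(Kᵢ−1)/(1+ψ(Kᵢ−1)) = 0.
Check two-phase: ΣzᵢKᵢ = 1.5441 > 1 and Σzᵢ/Kᵢ = 1.9797 > 1, so g(0) = 0.5441 > 0 and g(1) = -0.9797 < 0.
Binary case is linear: z₁(K₁−1)(1+ψ(K₂−1)) + z₂(K₂−1)(1+ψ(K₁−1)) = 0
⇒ ψ = [z₁(K₁−1)+z₂(K₂−1)] / [−(K₁−1)(K₂−1)] = 0.54411/1.64119 = 0.3315
Compositions from xᵢ = zᵢ/(1+ψ(Kᵢ−1)), yᵢ = Kᵢxᵢ:
  1: x = 0.2168, y = 0.7447
  2: x = 0.7832, y = 0.2553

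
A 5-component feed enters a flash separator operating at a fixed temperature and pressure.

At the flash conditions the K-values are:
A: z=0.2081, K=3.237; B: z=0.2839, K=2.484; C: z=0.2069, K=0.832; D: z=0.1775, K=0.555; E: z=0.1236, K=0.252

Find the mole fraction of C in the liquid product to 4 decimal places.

Rachford–Rice: g(ψ) = Σ zᵢ(Kᵢ−1)/(1+ψ(Kᵢ−1)) = 0.
g(0) = ΣzᵢKᵢ − 1 = 0.6806 and g(1) = 1 − Σzᵢ/Kᵢ = -0.2376, so a root lies in (0, 1).
Iterate (Newton) starting at ψ = 0.54:
  ψ = 0.5400: g = 0.14742, g' = -0.6689 → ψ = 0.7604
  ψ = 0.7604: g = -0.00334, g' = -0.7406 → ψ = 0.7559
Converged at ψ = 0.7559.
Compositions from xᵢ = zᵢ/(1+ψ(Kᵢ−1)), yᵢ = Kᵢxᵢ:
  A: x = 0.0773, y = 0.2503
  B: x = 0.1338, y = 0.3324
  C: x = 0.2370, y = 0.1972
  D: x = 0.2675, y = 0.1484
  E: x = 0.2844, y = 0.0717

x_C = 0.2370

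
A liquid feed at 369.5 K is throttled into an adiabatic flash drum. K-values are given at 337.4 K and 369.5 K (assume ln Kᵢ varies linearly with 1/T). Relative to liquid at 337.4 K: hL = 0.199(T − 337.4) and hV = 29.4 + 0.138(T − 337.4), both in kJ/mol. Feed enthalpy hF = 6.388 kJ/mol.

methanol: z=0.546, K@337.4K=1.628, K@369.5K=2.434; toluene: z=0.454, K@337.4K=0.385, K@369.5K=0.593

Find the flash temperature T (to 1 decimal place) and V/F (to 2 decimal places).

T = 338.7 K, V/F = 0.21

Adiabatic flash: solve Rachford–Rice at each trial T, then check hF = ψ·hV(T) + (1−ψ)·hL(T).
  T = 337.4 K: K = (1.628, 0.385), RR gives ψ = 0.165, H_out = 4.847 kJ/mol
  T = 369.5 K: K = (2.434, 0.593), RR gives ψ = 1.000, H_out = 33.830 kJ/mol
  T = 353.4 K: K = (2.008, 0.482), RR gives ψ = 0.604, H_out = 20.349 kJ/mol
  T = 345.4 K: K = (1.812, 0.432), RR gives ψ = 0.402, H_out = 13.224 kJ/mol
  T = 341.4 K: K = (1.719, 0.408), RR gives ψ = 0.291, H_out = 9.274 kJ/mol
  T = 339.4 K: K = (1.673, 0.396), RR gives ψ = 0.230, H_out = 7.134 kJ/mol
Linear interpolation between T = 337.4 (H_out = 4.847) and T = 339.4 (H_out = 7.134) on hF = 6.388 gives T ≈ 338.7 K, at which ψ = 0.21.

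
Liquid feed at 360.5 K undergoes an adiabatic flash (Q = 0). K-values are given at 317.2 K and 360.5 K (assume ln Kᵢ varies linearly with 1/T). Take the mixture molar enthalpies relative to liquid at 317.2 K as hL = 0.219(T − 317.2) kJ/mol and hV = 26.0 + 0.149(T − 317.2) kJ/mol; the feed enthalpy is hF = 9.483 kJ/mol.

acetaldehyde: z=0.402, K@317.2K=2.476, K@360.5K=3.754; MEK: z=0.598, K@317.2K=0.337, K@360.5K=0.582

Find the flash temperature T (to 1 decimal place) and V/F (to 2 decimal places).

Adiabatic flash: solve Rachford–Rice at each trial T, then check hF = ψ·hV(T) + (1−ψ)·hL(T).
  T = 317.2 K: K = (2.476, 0.337), RR gives ψ = 0.201, H_out = 5.231 kJ/mol
  T = 360.5 K: K = (3.754, 0.582), RR gives ψ = 0.745, H_out = 26.585 kJ/mol
  T = 338.9 K: K = (3.091, 0.451), RR gives ψ = 0.446, H_out = 15.676 kJ/mol
  T = 328.0 K: K = (2.775, 0.391), RR gives ψ = 0.324, H_out = 10.538 kJ/mol
  T = 322.6 K: K = (2.624, 0.364), RR gives ψ = 0.263, H_out = 7.934 kJ/mol
  T = 325.3 K: K = (2.699, 0.377), RR gives ψ = 0.294, H_out = 9.245 kJ/mol
  T = 326.6 K: K = (2.736, 0.384), RR gives ψ = 0.308, H_out = 9.869 kJ/mol
Linear interpolation between T = 325.3 (H_out = 9.245) and T = 326.6 (H_out = 9.869) on hF = 9.483 gives T ≈ 325.8 K, at which ψ = 0.30.

T = 325.8 K, V/F = 0.30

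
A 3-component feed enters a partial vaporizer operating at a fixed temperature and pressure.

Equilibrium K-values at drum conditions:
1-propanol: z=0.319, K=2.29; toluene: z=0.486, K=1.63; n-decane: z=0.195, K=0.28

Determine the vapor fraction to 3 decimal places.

ψ = 0.887

Newton–Raphson from ψ = 0.5:
  ψ = 0.500: g = 0.2636, g' = -0.555 → ψ = 0.975
  ψ = 0.975: g = -0.0997, g' = -1.319 → ψ = 0.900
  ψ = 0.900: g = -0.0128, g' = -1.007 → ψ = 0.887
Converged at ψ = 0.887.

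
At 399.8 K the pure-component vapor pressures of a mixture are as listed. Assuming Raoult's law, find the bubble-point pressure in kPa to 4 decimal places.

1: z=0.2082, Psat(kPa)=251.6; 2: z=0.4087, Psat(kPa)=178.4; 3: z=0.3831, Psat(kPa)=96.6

Pbub = 162.3027 kPa

At the bubble point ψ → 0, so ΣzᵢKᵢ = 1 with Kᵢ = Pᵢˢᵃᵗ/P ⇒ P = ΣzᵢPᵢˢᵃᵗ.
P = 0.2082·251.6 + 0.4087·178.4 + 0.3831·96.6 = 162.3027 kPa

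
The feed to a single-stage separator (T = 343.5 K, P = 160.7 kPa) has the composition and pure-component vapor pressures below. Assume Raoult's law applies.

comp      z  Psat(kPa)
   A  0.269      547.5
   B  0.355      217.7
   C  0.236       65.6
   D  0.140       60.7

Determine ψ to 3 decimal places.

ψ = 0.621

Raoult's law: Kᵢ = Pᵢˢᵃᵗ/P = Pᵢˢᵃᵗ/160.7.
  K_A = 547.5/160.7 = 3.40697, K_B = 217.7/160.7 = 1.35470, K_C = 65.6/160.7 = 0.40821, K_D = 60.7/160.7 = 0.37772
Newton iteration, ψ⁰ = 0.32:
  ψ = 0.320: g = 0.1978, g' = -0.744 → ψ = 0.586
  ψ = 0.586: g = 0.0220, g' = -0.627 → ψ = 0.621
Converged at ψ = 0.621.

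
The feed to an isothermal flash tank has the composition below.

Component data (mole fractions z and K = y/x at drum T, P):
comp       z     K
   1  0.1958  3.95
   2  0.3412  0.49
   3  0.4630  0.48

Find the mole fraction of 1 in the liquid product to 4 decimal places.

x_1 = 0.1488

Rachford–Rice: g(ψ) = Σ zᵢ(Kᵢ−1)/(1+ψ(Kᵢ−1)) = 0.
Feasibility: ΣzᵢKᵢ = 1.1628, Σzᵢ/Kᵢ = 1.7105 — both > 1, two phases present.
Newton–Raphson from ψ = 0.54:
  ψ = 0.5400: g = -0.35215, g' = -0.6645 → ψ = 0.0100
  ψ = 0.0100: g = 0.14406, g' = -1.8235 → ψ = 0.0890
  ψ = 0.0890: g = 0.02271, g' = -1.3038 → ψ = 0.1065
  ψ = 0.1065: g = 0.00069, g' = -1.2263 → ψ = 0.1070
Converged at ψ = 0.1070.
Compositions from xᵢ = zᵢ/(1+ψ(Kᵢ−1)), yᵢ = Kᵢxᵢ:
  1: x = 0.1488, y = 0.5878
  2: x = 0.3609, y = 0.1768
  3: x = 0.4903, y = 0.2353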